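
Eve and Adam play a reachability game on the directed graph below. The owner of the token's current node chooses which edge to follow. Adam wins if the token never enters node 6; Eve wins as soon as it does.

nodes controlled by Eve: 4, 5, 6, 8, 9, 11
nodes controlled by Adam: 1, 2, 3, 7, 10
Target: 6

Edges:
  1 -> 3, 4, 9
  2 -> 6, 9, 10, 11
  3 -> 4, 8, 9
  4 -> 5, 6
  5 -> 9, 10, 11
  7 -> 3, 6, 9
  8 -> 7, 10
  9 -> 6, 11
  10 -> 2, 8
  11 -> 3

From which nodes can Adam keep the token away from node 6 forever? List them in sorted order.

A0 = {6}
A1: add {4, 9} — 4 (Eve) has 4→6; 9 (Eve) has 9→6.
A2: add {5} — 5 (Eve) has 5→9.
A3 = A2; e.g. 1 (Adam) can still go to 3. Fixed point.
Eve's attractor = {4, 5, 6, 9}; Adam avoids the target exactly from the complement.

1, 2, 3, 7, 8, 10, 11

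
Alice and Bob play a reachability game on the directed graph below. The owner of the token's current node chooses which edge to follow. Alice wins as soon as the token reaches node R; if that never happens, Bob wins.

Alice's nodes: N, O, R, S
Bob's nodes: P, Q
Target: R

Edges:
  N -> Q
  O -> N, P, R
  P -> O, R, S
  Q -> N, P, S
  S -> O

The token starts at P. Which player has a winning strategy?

A0 = {R}
A1: add {O} — O (Alice) has O→R.
A2: add {S} — S (Alice) has S→O.
A3: add {P} — P (Bob): all of {O, R, S} already in.
A4 = A3; e.g. N (Alice) has no edge into A3. Fixed point.
P ∈ A3, so Alice can force the target.

Alice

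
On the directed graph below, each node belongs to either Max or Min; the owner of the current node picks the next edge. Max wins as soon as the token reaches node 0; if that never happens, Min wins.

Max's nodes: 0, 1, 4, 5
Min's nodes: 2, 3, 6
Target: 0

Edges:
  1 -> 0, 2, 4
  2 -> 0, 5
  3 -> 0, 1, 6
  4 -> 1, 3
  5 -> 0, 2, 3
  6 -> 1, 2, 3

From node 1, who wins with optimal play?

Max

A0 = {0}
A1: add {1, 5} — 1 (Max) has 1→0; 5 (Max) has 5→0.
1 ∈ A1, so Max can force the target.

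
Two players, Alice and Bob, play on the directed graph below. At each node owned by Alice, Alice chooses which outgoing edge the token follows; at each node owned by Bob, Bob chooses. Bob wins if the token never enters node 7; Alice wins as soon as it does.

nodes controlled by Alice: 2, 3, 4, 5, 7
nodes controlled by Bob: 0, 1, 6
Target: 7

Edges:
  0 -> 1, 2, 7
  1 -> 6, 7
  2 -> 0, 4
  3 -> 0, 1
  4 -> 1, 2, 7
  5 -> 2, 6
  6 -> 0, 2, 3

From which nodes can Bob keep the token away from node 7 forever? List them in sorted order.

A0 = {7}
A1: add {4} — 4 (Alice) has 4→7.
A2: add {2} — 2 (Alice) has 2→4.
A3: add {5} — 5 (Alice) has 5→2.
A4 = A3; e.g. 0 (Bob) can still go to 1. Fixed point.
Alice's attractor = {2, 4, 5, 7}; Bob avoids the target exactly from the complement.

0, 1, 3, 6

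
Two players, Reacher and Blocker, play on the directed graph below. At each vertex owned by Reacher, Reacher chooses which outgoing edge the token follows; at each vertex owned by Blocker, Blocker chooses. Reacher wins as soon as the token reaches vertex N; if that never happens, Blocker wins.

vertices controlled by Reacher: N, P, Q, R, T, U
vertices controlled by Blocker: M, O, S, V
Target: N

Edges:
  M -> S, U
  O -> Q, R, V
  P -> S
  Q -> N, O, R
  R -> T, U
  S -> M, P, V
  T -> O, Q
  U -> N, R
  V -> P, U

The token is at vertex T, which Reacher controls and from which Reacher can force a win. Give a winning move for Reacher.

A0 = {N}
A1: add {Q, U} — Q (Reacher) has Q→N; U (Reacher) has U→N.
A2: add {R, T} — R (Reacher) has R→U; T (Reacher) has T→Q.
A3 = A2; e.g. M (Blocker) can still go to S. Fixed point.
From T, successor Q is in the attractor (rank 1); the other successor O is not.

Q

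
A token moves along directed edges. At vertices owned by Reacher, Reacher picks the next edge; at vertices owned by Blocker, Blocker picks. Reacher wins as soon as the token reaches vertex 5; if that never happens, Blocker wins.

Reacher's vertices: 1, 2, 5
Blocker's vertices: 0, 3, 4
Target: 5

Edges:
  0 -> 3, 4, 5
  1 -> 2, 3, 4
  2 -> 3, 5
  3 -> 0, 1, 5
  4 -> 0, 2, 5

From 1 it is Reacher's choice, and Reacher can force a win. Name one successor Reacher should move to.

A0 = {5}
A1: add {2} — 2 (Reacher) has 2→5.
A2: add {1} — 1 (Reacher) has 1→2.
A3 = A2; e.g. 0 (Blocker) can still go to 3. Fixed point.
From 1, successor 2 is in the attractor (rank 1); the other successors 3, 4 are not.

2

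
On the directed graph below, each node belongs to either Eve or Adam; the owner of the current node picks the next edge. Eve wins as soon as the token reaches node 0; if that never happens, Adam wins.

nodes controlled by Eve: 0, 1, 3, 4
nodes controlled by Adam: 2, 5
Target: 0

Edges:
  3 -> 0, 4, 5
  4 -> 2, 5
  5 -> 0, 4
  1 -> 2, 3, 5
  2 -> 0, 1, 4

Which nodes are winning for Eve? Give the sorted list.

A0 = {0}
A1: add {3} — 3 (Eve) has 3→0.
A2: add {1} — 1 (Eve) has 1→3.
A3 = A2; e.g. 2 (Adam) can still go to 4. Fixed point.
Eve's winning region = {0, 1, 3}.

0, 1, 3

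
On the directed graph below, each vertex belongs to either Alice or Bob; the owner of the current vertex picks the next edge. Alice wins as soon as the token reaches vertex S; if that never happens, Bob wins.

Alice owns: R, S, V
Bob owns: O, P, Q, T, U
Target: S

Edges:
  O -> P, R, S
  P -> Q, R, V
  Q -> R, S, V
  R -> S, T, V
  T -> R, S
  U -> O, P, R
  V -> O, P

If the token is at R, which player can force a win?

A0 = {S}
A1: add {R} — R (Alice) has R→S.
R ∈ A1, so Alice can force the target.

Alice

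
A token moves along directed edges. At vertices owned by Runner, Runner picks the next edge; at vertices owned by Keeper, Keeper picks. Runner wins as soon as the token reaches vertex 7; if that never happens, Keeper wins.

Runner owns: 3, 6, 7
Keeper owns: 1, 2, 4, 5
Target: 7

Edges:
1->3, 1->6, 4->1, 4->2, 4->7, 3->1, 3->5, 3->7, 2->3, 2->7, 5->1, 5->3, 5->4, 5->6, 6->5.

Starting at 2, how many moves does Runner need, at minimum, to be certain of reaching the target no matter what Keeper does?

A0 = {7}
A1: add {3} — 3 (Runner) has 3→7.
A2: add {2} — 2 (Keeper): all of {3, 7} already in.
A3 = A2; e.g. 1 (Keeper) can still go to 6. Fixed point.
2 enters the attractor at level 2, so Runner can force the target in 2 moves from there.

2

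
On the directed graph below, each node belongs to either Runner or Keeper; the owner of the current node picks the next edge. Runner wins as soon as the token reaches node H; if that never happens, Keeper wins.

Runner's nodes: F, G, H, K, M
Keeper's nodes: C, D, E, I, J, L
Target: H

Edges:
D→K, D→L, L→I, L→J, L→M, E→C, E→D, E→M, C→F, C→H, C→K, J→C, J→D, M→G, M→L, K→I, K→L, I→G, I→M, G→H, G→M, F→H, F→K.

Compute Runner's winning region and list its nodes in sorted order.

C, F, G, H, I, K, M

A0 = {H}
A1: add {F, G} — F (Runner) has F→H; G (Runner) has G→H.
A2: add {M} — M (Runner) has M→G.
A3: add {I} — I (Keeper): all of {G, M} already in.
A4: add {K} — K (Runner) has K→I.
A5: add {C} — C (Keeper): all of {F, H, K} already in.
A6 = A5; e.g. D (Keeper) can still go to L. Fixed point.
Runner's winning region = {C, F, G, H, I, K, M}.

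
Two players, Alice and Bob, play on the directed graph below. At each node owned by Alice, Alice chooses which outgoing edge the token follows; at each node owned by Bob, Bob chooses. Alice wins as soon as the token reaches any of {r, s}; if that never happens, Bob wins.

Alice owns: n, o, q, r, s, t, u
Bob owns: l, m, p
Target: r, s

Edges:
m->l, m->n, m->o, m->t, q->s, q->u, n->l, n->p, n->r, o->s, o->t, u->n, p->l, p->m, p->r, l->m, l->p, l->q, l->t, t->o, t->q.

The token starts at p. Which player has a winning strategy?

Bob

A0 = {r, s}
A1: add {n, o, q} — n (Alice) has n→r; o (Alice) has o→s; q (Alice) has q→s.
A2: add {t, u} — t (Alice) has t→o; u (Alice) has u→n.
A3 = A2; e.g. l (Bob) can still go to m. Fixed point.
p never enters the attractor, so Bob can avoid the target forever.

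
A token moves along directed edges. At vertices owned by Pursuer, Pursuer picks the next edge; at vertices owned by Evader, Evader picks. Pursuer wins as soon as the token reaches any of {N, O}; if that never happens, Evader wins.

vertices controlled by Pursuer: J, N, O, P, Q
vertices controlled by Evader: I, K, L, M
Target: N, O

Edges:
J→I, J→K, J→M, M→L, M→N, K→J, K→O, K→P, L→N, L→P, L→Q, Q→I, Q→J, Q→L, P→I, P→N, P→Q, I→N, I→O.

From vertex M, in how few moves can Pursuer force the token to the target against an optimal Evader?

4

A0 = {N, O}
A1: add {I, P} — I (Evader): all of {N, O} already in; P (Pursuer) has P→N.
A2: add {J, Q} — J (Pursuer) has J→I; Q (Pursuer) has Q→I.
A3: add {K, L} — K (Evader): all of {J, O, P} already in; L (Evader): all of {N, P, Q} already in.
A4: add {M} — M (Evader): all of {L, N} already in.
A4 = all vertices. Fixed point.
M enters the attractor at level 4, so Pursuer can force the target in 4 moves from there.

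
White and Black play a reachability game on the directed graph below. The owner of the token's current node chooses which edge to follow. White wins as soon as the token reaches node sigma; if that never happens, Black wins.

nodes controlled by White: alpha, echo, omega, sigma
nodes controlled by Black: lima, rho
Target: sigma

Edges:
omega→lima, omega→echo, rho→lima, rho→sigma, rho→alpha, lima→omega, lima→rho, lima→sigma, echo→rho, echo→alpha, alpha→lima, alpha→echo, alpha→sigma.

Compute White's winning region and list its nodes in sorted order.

alpha, echo, omega, sigma

A0 = {sigma}
A1: add {alpha} — alpha (White) has alpha→sigma.
A2: add {echo} — echo (White) has echo→alpha.
A3: add {omega} — omega (White) has omega→echo.
A4 = A3; e.g. rho (Black) can still go to lima. Fixed point.
White's winning region = {alpha, echo, omega, sigma}.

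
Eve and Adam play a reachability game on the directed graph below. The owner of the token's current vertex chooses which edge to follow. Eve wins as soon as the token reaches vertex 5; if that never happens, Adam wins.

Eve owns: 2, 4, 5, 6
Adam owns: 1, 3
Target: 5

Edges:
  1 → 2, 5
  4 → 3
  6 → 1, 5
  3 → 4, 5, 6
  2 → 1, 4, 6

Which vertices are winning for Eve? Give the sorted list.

A0 = {5}
A1: add {6} — 6 (Eve) has 6→5.
A2: add {2} — 2 (Eve) has 2→6.
A3: add {1} — 1 (Adam): all of {2, 5} already in.
A4 = A3; e.g. 3 (Adam) can still go to 4. Fixed point.
Eve's winning region = {1, 2, 5, 6}.

1, 2, 5, 6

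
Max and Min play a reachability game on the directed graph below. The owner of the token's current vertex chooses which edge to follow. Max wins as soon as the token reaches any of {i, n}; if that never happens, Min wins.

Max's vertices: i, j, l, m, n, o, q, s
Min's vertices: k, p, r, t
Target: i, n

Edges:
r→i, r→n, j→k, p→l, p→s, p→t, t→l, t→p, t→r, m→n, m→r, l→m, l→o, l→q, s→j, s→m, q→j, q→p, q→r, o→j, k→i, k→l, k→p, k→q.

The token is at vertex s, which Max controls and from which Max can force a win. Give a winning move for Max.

m

A0 = {i, n}
A1: add {m, r} — m (Max) has m→n; r (Min): all of {i, n} already in.
A2: add {l, q, s} — l (Max) has l→m; q (Max) has q→r; s (Max) has s→m.
A3 = A2; e.g. j (Max) has no edge into A2. Fixed point.
From s, successor m is in the attractor (rank 1); the other successor j is not.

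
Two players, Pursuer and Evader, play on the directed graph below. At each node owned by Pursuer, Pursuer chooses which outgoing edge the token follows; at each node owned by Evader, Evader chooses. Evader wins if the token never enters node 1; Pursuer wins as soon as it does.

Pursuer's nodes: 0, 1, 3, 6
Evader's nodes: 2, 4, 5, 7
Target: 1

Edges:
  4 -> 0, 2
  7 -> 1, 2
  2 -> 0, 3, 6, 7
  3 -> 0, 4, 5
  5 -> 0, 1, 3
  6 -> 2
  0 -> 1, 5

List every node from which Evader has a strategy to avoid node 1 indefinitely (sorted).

A0 = {1}
A1: add {0} — 0 (Pursuer) has 0→1.
A2: add {3} — 3 (Pursuer) has 3→0.
A3: add {5} — 5 (Evader): all of {0, 1, 3} already in.
A4 = A3; e.g. 2 (Evader) can still go to 6. Fixed point.
Pursuer's attractor = {0, 1, 3, 5}; Evader avoids the target exactly from the complement.

2, 4, 6, 7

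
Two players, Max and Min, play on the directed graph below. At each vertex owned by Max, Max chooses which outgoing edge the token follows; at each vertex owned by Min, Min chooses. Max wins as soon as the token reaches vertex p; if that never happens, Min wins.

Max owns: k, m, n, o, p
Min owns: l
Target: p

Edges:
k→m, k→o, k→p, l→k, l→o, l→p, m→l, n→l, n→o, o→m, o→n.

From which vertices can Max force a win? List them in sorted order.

k, p

A0 = {p}
A1: add {k} — k (Max) has k→p.
A2 = A1; e.g. l (Min) can still go to o. Fixed point.
Max's winning region = {k, p}.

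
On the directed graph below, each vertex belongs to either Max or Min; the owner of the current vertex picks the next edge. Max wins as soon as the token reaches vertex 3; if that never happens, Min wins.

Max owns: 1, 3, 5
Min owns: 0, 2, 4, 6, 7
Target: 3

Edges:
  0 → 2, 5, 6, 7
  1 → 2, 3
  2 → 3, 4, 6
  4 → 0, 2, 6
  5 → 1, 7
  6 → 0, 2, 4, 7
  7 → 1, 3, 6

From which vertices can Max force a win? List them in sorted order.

1, 3, 5

A0 = {3}
A1: add {1} — 1 (Max) has 1→3.
A2: add {5} — 5 (Max) has 5→1.
A3 = A2; e.g. 0 (Min) can still go to 2. Fixed point.
Max's winning region = {1, 3, 5}.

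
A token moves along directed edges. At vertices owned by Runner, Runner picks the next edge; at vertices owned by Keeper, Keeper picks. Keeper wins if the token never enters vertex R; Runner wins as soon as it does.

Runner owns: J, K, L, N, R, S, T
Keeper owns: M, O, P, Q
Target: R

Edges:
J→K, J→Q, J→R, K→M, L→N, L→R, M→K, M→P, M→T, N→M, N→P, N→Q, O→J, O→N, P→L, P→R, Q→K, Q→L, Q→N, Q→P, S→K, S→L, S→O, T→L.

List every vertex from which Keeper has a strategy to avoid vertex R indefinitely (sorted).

A0 = {R}
A1: add {J, L} — J (Runner) has J→R; L (Runner) has L→R.
A2: add {P, S, T} — P (Keeper): all of {L, R} already in; S (Runner) has S→L; T (Runner) has T→L.
A3: add {N} — N (Runner) has N→P.
A4: add {O} — O (Keeper): all of {J, N} already in.
A5 = A4; e.g. K (Runner) has no edge into A4. Fixed point.
Runner's attractor = {J, L, N, O, P, R, S, T}; Keeper avoids the target exactly from the complement.

K, M, Q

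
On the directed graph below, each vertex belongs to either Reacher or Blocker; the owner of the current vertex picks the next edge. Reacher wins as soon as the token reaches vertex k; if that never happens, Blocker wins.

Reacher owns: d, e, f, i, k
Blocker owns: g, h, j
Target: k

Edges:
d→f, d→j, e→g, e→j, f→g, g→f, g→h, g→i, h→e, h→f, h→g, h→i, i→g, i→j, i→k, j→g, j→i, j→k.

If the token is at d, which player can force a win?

Blocker

A0 = {k}
A1: add {i} — i (Reacher) has i→k.
A2 = A1; e.g. d (Reacher) has no edge into A1. Fixed point.
d never enters the attractor, so Blocker can avoid the target forever.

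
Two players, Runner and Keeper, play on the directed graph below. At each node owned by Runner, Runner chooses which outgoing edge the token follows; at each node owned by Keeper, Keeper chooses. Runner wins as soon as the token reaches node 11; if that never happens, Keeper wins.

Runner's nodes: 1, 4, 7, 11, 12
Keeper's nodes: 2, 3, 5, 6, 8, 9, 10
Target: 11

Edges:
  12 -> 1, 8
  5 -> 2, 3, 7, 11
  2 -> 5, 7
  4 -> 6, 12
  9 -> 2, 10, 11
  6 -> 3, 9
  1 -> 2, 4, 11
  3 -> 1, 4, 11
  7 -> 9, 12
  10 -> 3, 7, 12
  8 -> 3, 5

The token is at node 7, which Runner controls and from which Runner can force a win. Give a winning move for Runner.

A0 = {11}
A1: add {1} — 1 (Runner) has 1→11.
A2: add {12} — 12 (Runner) has 12→1.
A3: add {4, 7} — 4 (Runner) has 4→12; 7 (Runner) has 7→12.
A4: add {3} — 3 (Keeper): all of {1, 4, 11} already in.
A5: add {10} — 10 (Keeper): all of {3, 7, 12} already in.
A6 = A5; e.g. 2 (Keeper) can still go to 5. Fixed point.
From 7, successor 12 is in the attractor (rank 2); the other successor 9 is not.

12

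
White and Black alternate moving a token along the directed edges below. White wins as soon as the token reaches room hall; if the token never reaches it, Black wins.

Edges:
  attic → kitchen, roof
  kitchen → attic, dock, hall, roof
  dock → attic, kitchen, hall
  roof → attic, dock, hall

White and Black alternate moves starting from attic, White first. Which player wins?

Track states (vertex, player-to-move).
A0 = {(hall,White), (hall,Black)}
A1: add {(kitchen,White), (dock,White), (roof,White)}.
A2: add {(attic,Black)}.
A3 = A2; e.g. (attic,White) stays out. (attic,White) never enters ⇒ Black avoids the target.

Black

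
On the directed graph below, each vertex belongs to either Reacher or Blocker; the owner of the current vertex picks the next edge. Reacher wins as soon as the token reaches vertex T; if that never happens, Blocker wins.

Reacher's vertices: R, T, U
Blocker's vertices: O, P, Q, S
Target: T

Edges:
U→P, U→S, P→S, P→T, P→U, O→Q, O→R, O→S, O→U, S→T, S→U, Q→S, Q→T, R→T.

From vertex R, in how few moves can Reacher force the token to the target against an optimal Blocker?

A0 = {T}
A1: add {R} — R (Reacher) has R→T.
A2 = A1; e.g. O (Blocker) can still go to Q. Fixed point.
R enters the attractor at level 1, so Reacher can force the target in 1 move from there.

1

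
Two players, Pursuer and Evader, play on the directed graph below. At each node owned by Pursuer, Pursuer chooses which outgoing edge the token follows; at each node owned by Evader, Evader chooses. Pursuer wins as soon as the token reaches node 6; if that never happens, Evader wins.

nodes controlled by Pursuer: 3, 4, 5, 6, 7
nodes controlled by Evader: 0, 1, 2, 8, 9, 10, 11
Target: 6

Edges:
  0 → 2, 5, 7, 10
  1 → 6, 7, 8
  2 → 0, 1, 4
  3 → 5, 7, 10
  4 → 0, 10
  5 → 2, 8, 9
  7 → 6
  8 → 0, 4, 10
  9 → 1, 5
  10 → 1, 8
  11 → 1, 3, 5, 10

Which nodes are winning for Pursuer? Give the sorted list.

A0 = {6}
A1: add {7} — 7 (Pursuer) has 7→6.
A2: add {3} — 3 (Pursuer) has 3→7.
A3 = A2; e.g. 0 (Evader) can still go to 2. Fixed point.
Pursuer's winning region = {3, 6, 7}.

3, 6, 7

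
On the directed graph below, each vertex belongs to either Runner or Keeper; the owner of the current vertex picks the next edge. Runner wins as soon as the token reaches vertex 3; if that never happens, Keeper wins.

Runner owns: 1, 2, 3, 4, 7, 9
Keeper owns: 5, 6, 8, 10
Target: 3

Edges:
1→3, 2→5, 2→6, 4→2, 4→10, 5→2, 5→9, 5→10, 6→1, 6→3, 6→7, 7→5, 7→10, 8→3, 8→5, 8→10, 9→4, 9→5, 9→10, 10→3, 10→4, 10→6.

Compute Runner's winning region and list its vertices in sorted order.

1, 3

A0 = {3}
A1: add {1} — 1 (Runner) has 1→3.
A2 = A1; e.g. 2 (Runner) has no edge into A1. Fixed point.
Runner's winning region = {1, 3}.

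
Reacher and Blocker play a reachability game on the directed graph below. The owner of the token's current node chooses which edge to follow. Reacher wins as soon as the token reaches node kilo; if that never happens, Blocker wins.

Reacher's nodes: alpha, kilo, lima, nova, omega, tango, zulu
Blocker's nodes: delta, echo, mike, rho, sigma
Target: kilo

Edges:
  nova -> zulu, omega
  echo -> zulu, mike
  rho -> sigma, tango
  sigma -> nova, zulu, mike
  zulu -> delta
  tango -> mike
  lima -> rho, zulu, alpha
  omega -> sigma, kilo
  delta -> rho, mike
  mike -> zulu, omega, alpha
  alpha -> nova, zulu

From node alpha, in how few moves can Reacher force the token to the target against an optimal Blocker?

A0 = {kilo}
A1: add {omega} — omega (Reacher) has omega→kilo.
A2: add {nova} — nova (Reacher) has nova→omega.
A3: add {alpha} — alpha (Reacher) has alpha→nova.
alpha enters the attractor at level 3, so Reacher can force the target in 3 moves from there.

3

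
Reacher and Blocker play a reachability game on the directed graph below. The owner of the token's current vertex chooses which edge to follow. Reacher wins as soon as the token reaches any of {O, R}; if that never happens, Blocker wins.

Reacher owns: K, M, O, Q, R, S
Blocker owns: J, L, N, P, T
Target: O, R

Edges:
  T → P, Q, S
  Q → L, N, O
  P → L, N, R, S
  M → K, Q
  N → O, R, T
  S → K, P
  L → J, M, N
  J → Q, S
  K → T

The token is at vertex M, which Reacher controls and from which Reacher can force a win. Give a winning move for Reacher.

Q

A0 = {O, R}
A1: add {Q} — Q (Reacher) has Q→O.
A2: add {M} — M (Reacher) has M→Q.
A3 = A2; e.g. J (Blocker) can still go to S. Fixed point.
From M, successor Q is in the attractor (rank 1); the other successor K is not.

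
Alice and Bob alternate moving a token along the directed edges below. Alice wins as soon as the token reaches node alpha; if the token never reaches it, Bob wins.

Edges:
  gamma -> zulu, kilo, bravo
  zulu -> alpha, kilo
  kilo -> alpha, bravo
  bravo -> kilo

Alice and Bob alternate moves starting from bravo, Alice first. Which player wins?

Track states (vertex, player-to-move).
A0 = {(alpha,Alice), (alpha,Bob)}
A1: add {(zulu,Alice), (kilo,Alice)}.
A2: add {(zulu,Bob), (bravo,Bob)}.
A3: add {(gamma,Alice)}.
A4 = A3; e.g. (gamma,Bob) stays out. (bravo,Alice) never enters ⇒ Bob avoids the target.

Bob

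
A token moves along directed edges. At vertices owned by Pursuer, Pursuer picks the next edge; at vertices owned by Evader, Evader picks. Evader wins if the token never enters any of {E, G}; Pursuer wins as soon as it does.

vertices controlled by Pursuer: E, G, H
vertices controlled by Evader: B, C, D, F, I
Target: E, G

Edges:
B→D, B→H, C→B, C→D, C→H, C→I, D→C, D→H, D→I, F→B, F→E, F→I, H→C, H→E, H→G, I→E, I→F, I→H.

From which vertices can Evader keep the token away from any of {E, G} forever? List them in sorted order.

B, C, D, F, I

A0 = {E, G}
A1: add {H} — H (Pursuer) has H→E.
A2 = A1; e.g. B (Evader) can still go to D. Fixed point.
Pursuer's attractor = {E, G, H}; Evader avoids the target exactly from the complement.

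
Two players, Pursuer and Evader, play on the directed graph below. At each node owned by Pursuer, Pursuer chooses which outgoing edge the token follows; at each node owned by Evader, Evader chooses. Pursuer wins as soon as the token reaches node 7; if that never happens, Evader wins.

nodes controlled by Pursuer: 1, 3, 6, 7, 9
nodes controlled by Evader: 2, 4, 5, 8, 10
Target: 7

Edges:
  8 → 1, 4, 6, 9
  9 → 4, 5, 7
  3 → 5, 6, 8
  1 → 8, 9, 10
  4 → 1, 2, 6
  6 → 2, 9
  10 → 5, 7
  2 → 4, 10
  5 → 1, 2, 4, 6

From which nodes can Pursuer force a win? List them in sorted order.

1, 3, 6, 7, 9

A0 = {7}
A1: add {9} — 9 (Pursuer) has 9→7.
A2: add {1, 6} — 1 (Pursuer) has 1→9; 6 (Pursuer) has 6→9.
A3: add {3} — 3 (Pursuer) has 3→6.
A4 = A3; e.g. 2 (Evader) can still go to 4. Fixed point.
Pursuer's winning region = {1, 3, 6, 7, 9}.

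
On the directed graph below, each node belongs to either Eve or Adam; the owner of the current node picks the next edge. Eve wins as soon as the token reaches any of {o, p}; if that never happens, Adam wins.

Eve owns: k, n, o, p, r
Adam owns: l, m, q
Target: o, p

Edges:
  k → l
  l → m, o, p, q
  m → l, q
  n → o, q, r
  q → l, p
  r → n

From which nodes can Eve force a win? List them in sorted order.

n, o, p, r

A0 = {o, p}
A1: add {n} — n (Eve) has n→o.
A2: add {r} — r (Eve) has r→n.
A3 = A2; e.g. k (Eve) has no edge into A2. Fixed point.
Eve's winning region = {n, o, p, r}.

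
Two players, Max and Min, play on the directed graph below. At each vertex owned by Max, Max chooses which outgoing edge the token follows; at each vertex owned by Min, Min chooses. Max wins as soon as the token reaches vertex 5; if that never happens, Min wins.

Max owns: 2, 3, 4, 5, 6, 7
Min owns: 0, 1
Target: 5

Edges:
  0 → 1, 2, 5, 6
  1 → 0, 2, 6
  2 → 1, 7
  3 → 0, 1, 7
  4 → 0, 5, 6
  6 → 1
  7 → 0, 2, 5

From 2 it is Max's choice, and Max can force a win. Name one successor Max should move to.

7

A0 = {5}
A1: add {4, 7} — 4 (Max) has 4→5; 7 (Max) has 7→5.
A2: add {2, 3} — 2 (Max) has 2→7; 3 (Max) has 3→7.
A3 = A2; e.g. 0 (Min) can still go to 1. Fixed point.
From 2, successor 7 is in the attractor (rank 1); the other successor 1 is not.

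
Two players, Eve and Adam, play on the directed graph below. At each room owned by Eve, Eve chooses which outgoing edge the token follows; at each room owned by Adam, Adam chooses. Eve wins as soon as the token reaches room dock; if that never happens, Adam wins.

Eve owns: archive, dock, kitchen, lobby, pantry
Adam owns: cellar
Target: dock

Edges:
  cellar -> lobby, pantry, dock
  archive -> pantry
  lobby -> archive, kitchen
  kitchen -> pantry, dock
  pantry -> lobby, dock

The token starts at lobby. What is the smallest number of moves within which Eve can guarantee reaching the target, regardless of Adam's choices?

2

A0 = {dock}
A1: add {kitchen, pantry} — kitchen (Eve) has kitchen→dock; pantry (Eve) has pantry→dock.
A2: add {archive, lobby} — archive (Eve) has archive→pantry; lobby (Eve) has lobby→kitchen.
lobby enters the attractor at level 2, so Eve can force the target in 2 moves from there.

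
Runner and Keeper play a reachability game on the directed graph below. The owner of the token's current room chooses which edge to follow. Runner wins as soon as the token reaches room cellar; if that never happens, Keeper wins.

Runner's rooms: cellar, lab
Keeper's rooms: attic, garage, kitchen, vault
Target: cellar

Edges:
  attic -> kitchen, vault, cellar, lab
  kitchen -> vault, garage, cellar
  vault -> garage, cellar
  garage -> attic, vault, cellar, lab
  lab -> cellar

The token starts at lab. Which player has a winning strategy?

A0 = {cellar}
A1: add {lab} — lab (Runner) has lab→cellar.
A2 = A1; e.g. attic (Keeper) can still go to kitchen. Fixed point.
lab ∈ A1, so Runner can force the target.

Runner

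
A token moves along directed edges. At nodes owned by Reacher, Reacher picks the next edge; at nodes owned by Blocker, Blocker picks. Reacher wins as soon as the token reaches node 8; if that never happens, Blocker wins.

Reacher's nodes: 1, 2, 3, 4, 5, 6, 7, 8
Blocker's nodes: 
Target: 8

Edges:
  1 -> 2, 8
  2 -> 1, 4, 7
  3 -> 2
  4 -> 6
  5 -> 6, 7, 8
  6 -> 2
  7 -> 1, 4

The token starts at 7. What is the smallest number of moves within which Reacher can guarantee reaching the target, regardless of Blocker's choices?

2

A0 = {8}
A1: add {1, 5} — 1 (Reacher) has 1→8; 5 (Reacher) has 5→8.
A2: add {2, 7} — 2 (Reacher) has 2→1; 7 (Reacher) has 7→1.
7 enters the attractor at level 2, so Reacher can force the target in 2 moves from there.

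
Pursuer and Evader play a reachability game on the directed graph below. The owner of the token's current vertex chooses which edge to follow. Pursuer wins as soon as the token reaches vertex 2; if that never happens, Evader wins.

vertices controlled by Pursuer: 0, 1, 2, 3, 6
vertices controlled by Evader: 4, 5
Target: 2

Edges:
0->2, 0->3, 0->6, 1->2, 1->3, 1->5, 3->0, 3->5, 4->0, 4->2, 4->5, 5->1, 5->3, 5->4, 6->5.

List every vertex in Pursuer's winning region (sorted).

0, 1, 2, 3

A0 = {2}
A1: add {0, 1} — 0 (Pursuer) has 0→2; 1 (Pursuer) has 1→2.
A2: add {3} — 3 (Pursuer) has 3→0.
A3 = A2; e.g. 4 (Evader) can still go to 5. Fixed point.
Pursuer's winning region = {0, 1, 2, 3}.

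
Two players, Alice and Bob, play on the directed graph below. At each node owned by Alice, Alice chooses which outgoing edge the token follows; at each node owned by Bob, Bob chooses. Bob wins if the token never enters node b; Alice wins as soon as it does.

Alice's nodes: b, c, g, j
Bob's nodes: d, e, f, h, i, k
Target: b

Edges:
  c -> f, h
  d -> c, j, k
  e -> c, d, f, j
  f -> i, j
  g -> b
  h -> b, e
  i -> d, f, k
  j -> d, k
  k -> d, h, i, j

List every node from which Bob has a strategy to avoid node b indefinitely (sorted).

A0 = {b}
A1: add {g} — g (Alice) has g→b.
A2 = A1; e.g. c (Alice) has no edge into A1. Fixed point.
Alice's attractor = {b, g}; Bob avoids the target exactly from the complement.

c, d, e, f, h, i, j, k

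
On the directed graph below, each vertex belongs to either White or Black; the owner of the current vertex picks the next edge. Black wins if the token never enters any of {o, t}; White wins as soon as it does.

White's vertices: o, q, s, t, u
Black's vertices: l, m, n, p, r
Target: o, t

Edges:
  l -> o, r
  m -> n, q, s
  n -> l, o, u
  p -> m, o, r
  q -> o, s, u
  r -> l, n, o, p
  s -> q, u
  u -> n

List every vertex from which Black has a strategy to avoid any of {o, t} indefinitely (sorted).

A0 = {o, t}
A1: add {q} — q (White) has q→o.
A2: add {s} — s (White) has s→q.
A3 = A2; e.g. l (Black) can still go to r. Fixed point.
White's attractor = {o, q, s, t}; Black avoids the target exactly from the complement.

l, m, n, p, r, u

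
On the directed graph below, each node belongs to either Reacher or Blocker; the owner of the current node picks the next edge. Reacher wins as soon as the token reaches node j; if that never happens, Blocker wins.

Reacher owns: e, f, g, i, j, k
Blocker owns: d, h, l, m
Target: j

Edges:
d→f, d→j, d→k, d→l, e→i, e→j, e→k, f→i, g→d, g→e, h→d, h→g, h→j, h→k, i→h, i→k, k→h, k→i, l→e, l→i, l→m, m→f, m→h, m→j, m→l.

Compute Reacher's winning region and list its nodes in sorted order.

A0 = {j}
A1: add {e} — e (Reacher) has e→j.
A2: add {g} — g (Reacher) has g→e.
A3 = A2; e.g. d (Blocker) can still go to f. Fixed point.
Reacher's winning region = {e, g, j}.

e, g, j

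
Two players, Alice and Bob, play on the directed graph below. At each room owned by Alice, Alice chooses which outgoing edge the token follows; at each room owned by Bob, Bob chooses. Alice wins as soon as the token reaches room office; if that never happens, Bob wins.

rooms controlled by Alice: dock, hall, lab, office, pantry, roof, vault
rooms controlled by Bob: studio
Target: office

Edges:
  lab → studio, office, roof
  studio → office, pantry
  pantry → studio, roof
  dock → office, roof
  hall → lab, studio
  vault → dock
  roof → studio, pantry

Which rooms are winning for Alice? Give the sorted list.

A0 = {office}
A1: add {dock, lab} — lab (Alice) has lab→office; dock (Alice) has dock→office.
A2: add {hall, vault} — hall (Alice) has hall→lab; vault (Alice) has vault→dock.
A3 = A2; e.g. studio (Bob) can still go to pantry. Fixed point.
Alice's winning region = {dock, hall, lab, office, vault}.

dock, hall, lab, office, vault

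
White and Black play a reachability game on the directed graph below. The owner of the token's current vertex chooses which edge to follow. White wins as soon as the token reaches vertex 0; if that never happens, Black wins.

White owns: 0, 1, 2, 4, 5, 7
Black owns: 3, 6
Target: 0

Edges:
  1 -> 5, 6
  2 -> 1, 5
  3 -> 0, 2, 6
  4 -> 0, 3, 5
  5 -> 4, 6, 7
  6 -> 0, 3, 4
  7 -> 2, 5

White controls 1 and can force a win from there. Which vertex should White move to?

A0 = {0}
A1: add {4} — 4 (White) has 4→0.
A2: add {5} — 5 (White) has 5→4.
A3: add {1, 2, 7} — 1 (White) has 1→5; 2 (White) has 2→5; 7 (White) has 7→5.
A4 = A3; e.g. 3 (Black) can still go to 6. Fixed point.
From 1, successor 5 is in the attractor (rank 2); the other successor 6 is not.

5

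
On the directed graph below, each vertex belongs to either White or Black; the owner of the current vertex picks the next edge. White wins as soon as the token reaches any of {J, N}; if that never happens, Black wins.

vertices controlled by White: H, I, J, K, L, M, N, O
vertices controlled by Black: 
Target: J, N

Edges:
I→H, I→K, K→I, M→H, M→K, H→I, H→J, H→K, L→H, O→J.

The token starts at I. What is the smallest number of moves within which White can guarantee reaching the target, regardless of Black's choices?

A0 = {J, N}
A1: add {H, O} — H (White) has H→J; O (White) has O→J.
A2: add {I, L, M} — I (White) has I→H; L (White) has L→H; M (White) has M→H.
I enters the attractor at level 2, so White can force the target in 2 moves from there.

2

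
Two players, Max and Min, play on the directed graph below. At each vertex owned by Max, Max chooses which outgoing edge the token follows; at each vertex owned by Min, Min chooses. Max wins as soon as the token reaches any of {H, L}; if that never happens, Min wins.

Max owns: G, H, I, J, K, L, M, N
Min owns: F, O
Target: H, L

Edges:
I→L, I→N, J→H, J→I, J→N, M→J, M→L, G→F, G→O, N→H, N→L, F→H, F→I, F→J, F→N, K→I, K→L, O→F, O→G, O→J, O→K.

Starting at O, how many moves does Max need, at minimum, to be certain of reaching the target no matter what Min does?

4

A0 = {H, L}
A1: add {I, J, K, M, N} — I (Max) has I→L; J (Max) has J→H; K (Max) has K→L; M (Max) has M→L; N (Max) has N→H.
A2: add {F} — F (Min): all of {H, I, J, N} already in.
A3: add {G} — G (Max) has G→F.
A4: add {O} — O (Min): all of {F, G, J, K} already in.
A4 = all vertices. Fixed point.
O enters the attractor at level 4, so Max can force the target in 4 moves from there.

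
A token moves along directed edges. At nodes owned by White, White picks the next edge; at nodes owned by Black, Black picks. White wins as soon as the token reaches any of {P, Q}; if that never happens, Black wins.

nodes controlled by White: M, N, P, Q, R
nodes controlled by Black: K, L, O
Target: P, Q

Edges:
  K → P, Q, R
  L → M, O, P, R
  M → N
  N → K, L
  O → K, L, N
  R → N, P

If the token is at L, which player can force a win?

Black

A0 = {P, Q}
A1: add {R} — R (White) has R→P.
A2: add {K} — K (Black): all of {P, Q, R} already in.
A3: add {N} — N (White) has N→K.
A4: add {M} — M (White) has M→N.
A5 = A4; e.g. L (Black) can still go to O. Fixed point.
L never enters the attractor, so Black can avoid the target forever.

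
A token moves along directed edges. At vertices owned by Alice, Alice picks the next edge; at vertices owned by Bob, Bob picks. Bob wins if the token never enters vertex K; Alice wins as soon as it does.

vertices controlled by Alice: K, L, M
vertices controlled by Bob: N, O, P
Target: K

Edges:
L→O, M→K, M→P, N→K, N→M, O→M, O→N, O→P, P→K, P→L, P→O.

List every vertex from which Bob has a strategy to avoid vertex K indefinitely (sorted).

L, O, P

A0 = {K}
A1: add {M} — M (Alice) has M→K.
A2: add {N} — N (Bob): all of {K, M} already in.
A3 = A2; e.g. L (Alice) has no edge into A2. Fixed point.
Alice's attractor = {K, M, N}; Bob avoids the target exactly from the complement.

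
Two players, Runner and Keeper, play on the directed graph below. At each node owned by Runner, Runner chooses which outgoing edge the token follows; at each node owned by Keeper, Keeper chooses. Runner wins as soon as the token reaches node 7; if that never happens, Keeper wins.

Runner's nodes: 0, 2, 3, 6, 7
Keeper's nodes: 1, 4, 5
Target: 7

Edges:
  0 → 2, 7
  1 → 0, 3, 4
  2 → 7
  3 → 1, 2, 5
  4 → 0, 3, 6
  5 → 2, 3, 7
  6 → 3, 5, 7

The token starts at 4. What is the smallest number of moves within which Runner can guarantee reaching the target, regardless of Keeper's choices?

A0 = {7}
A1: add {0, 2, 6} — 0 (Runner) has 0→7; 2 (Runner) has 2→7; 6 (Runner) has 6→7.
A2: add {3} — 3 (Runner) has 3→2.
A3: add {4, 5} — 4 (Keeper): all of {0, 3, 6} already in; 5 (Keeper): all of {2, 3, 7} already in.
4 enters the attractor at level 3, so Runner can force the target in 3 moves from there.

3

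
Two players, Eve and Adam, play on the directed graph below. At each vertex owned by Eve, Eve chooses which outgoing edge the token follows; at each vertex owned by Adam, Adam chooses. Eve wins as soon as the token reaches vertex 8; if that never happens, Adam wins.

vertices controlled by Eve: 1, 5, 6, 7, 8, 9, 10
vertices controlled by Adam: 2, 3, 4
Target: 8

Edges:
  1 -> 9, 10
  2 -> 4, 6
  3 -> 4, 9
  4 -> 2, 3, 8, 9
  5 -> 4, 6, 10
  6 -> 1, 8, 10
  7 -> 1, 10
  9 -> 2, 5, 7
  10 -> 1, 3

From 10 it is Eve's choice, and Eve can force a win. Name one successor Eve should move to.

1

A0 = {8}
A1: add {6} — 6 (Eve) has 6→8.
A2: add {5} — 5 (Eve) has 5→6.
A3: add {9} — 9 (Eve) has 9→5.
A4: add {1} — 1 (Eve) has 1→9.
A5: add {7, 10} — 7 (Eve) has 7→1; 10 (Eve) has 10→1.
A6 = A5; e.g. 2 (Adam) can still go to 4. Fixed point.
From 10, successor 1 is in the attractor (rank 4); the other successor 3 is not.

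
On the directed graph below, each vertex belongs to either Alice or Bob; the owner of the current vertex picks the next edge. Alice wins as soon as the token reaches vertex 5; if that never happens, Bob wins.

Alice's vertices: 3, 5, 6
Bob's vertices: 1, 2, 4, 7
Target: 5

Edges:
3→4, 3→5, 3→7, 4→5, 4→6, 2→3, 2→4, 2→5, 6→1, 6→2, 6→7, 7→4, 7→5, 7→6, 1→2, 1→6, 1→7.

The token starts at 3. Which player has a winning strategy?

Alice

A0 = {5}
A1: add {3} — 3 (Alice) has 3→5.
A2 = A1; e.g. 1 (Bob) can still go to 2. Fixed point.
3 ∈ A1, so Alice can force the target.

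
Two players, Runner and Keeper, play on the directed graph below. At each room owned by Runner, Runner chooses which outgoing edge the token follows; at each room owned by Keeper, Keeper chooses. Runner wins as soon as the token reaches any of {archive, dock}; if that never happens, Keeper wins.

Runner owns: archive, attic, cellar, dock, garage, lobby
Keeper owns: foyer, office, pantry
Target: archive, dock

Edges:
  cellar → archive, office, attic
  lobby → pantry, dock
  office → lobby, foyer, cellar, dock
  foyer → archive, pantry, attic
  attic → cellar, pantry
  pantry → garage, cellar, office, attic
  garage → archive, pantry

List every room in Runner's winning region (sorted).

archive, attic, cellar, dock, garage, lobby

A0 = {archive, dock}
A1: add {cellar, garage, lobby} — lobby (Runner) has lobby→dock; garage (Runner) has garage→archive; cellar (Runner) has cellar→archive.
A2: add {attic} — attic (Runner) has attic→cellar.
A3 = A2; e.g. foyer (Keeper) can still go to pantry. Fixed point.
Runner's winning region = {archive, attic, cellar, dock, garage, lobby}.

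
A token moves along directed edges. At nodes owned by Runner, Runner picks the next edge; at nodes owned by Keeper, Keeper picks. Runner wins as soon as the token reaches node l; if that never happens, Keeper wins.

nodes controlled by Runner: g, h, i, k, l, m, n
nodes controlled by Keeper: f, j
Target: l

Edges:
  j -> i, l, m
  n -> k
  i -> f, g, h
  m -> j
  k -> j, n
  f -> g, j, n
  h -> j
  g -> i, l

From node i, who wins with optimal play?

Runner

A0 = {l}
A1: add {g} — g (Runner) has g→l.
A2: add {i} — i (Runner) has i→g.
A3 = A2; e.g. f (Keeper) can still go to j. Fixed point.
i ∈ A2, so Runner can force the target.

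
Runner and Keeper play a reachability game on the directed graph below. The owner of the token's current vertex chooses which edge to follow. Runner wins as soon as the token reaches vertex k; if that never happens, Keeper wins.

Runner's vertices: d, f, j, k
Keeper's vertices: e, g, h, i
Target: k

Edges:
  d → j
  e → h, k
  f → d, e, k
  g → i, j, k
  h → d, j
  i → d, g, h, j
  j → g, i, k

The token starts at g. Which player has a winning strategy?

A0 = {k}
A1: add {f, j} — f (Runner) has f→k; j (Runner) has j→k.
A2: add {d} — d (Runner) has d→j.
A3: add {h} — h (Keeper): all of {d, j} already in.
A4: add {e} — e (Keeper): all of {h, k} already in.
A5 = A4; e.g. g (Keeper) can still go to i. Fixed point.
g never enters the attractor, so Keeper can avoid the target forever.

Keeper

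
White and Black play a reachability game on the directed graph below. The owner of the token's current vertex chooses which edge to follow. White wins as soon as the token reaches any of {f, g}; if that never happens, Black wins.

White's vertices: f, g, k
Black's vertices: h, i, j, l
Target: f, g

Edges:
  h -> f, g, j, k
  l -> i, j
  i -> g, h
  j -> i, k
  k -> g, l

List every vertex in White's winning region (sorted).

f, g, k

A0 = {f, g}
A1: add {k} — k (White) has k→g.
A2 = A1; e.g. h (Black) can still go to j. Fixed point.
White's winning region = {f, g, k}.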